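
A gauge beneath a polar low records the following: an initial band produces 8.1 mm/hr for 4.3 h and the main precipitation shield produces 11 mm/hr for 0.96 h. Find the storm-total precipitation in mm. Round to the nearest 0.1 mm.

Total = Σ Rᵢ Δtᵢ = 8.1 × 4.3 + 11 × 0.96
      = 34.83 + 10.56 = 45.4 mm.

total ≈ 45.4 mm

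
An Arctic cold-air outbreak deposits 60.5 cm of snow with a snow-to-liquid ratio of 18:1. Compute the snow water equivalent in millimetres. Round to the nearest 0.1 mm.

SWE ≈ 33.6 mm

SWE = snow depth / ratio = 60.5 cm / 18 = 3.361 cm = 33.6 mm.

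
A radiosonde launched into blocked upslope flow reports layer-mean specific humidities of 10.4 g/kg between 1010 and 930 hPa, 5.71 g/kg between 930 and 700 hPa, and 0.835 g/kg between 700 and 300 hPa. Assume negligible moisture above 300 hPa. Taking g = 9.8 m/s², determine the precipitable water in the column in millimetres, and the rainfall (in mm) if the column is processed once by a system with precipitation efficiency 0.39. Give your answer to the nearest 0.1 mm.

Precipitable water is the column-integrated vapour mass per unit area: PW = (1/g) Σ q̄ Δp, with q in kg/kg and Δp in Pa (1 kg/m² of water = 1 mm).
Layer 1010–930 hPa: Δp = 80 hPa = 8000 Pa, q̄ = 0.0104 kg/kg → 0.0104 × 8000 / 9.8 = 8.49 mm
Layer 930–700 hPa: Δp = 230 hPa = 23000 Pa, q̄ = 0.00571 kg/kg → 0.00571 × 23000 / 9.8 = 13.40 mm
Layer 700–300 hPa: Δp = 400 hPa = 40000 Pa, q̄ = 0.000835 kg/kg → 0.000835 × 40000 / 9.8 = 3.41 mm
PW = 8.49 + 13.40 + 3.41 = 25.30 ≈ 25.3 mm.
Rainfall = ε × PW = 0.39 × 25.3 = 9.9 mm.

PW ≈ 25.3 mm; rainfall ≈ 9.9 mm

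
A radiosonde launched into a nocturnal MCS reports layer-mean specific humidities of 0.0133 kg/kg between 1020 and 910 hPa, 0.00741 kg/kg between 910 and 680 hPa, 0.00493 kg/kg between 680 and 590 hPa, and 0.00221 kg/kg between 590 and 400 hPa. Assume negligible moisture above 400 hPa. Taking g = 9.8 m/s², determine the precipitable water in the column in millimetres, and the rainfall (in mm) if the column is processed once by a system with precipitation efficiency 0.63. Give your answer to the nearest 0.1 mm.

Precipitable water is the column-integrated vapour mass per unit area: PW = (1/g) Σ q̄ Δp, with q in kg/kg and Δp in Pa (1 kg/m² of water = 1 mm).
Layer 1020–910 hPa: Δp = 110 hPa = 11000 Pa, q̄ = 0.0133 kg/kg → 0.0133 × 11000 / 9.8 = 14.93 mm
Layer 910–680 hPa: Δp = 230 hPa = 23000 Pa, q̄ = 0.00741 kg/kg → 0.00741 × 23000 / 9.8 = 17.39 mm
Layer 680–590 hPa: Δp = 90 hPa = 9000 Pa, q̄ = 0.00493 kg/kg → 0.00493 × 9000 / 9.8 = 4.53 mm
Layer 590–400 hPa: Δp = 190 hPa = 19000 Pa, q̄ = 0.00221 kg/kg → 0.00221 × 19000 / 9.8 = 4.28 mm
PW = 14.93 + 17.39 + 4.53 + 4.28 = 41.13 ≈ 41.1 mm.
Rainfall = ε × PW = 0.63 × 41.1 = 25.9 mm.

PW ≈ 41.1 mm; rainfall ≈ 25.9 mm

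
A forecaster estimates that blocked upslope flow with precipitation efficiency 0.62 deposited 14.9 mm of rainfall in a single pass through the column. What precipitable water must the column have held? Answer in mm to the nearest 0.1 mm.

PW = rainfall / ε = 14.9 / 0.62 = 24.0 mm.

PW ≈ 24.0 mm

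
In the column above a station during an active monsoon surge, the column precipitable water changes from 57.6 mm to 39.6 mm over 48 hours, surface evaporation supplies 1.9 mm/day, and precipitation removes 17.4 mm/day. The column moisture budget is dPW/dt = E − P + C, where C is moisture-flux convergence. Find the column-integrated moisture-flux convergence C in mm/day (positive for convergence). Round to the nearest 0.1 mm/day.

C ≈ 6.5 mm/day

dPW/dt = (39.6 − 57.6) mm / (48/24 day) = -9.000 mm/day.
C = dPW/dt − E + P = (-9.000) − 1.9 + 17.4 = 6.5 mm/day.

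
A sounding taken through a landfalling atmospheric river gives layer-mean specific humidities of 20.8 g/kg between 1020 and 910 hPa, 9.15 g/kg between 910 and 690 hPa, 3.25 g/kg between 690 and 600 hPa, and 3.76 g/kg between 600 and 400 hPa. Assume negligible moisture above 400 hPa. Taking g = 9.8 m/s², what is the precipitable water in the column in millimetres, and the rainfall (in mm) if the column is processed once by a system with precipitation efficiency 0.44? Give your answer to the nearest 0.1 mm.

PW ≈ 54.5 mm; rainfall ≈ 24.0 mm

Precipitable water is the column-integrated vapour mass per unit area: PW = (1/g) Σ q̄ Δp, with q in kg/kg and Δp in Pa (1 kg/m² of water = 1 mm).
Layer 1020–910 hPa: Δp = 110 hPa = 11000 Pa, q̄ = 0.0208 kg/kg → 0.0208 × 11000 / 9.8 = 23.35 mm
Layer 910–690 hPa: Δp = 220 hPa = 22000 Pa, q̄ = 0.00915 kg/kg → 0.00915 × 22000 / 9.8 = 20.54 mm
Layer 690–600 hPa: Δp = 90 hPa = 9000 Pa, q̄ = 0.00325 kg/kg → 0.00325 × 9000 / 9.8 = 2.98 mm
Layer 600–400 hPa: Δp = 200 hPa = 20000 Pa, q̄ = 0.00376 kg/kg → 0.00376 × 20000 / 9.8 = 7.67 mm
PW = 23.35 + 20.54 + 2.98 + 7.67 = 54.54 ≈ 54.5 mm.
Rainfall = ε × PW = 0.44 × 54.5 = 24.0 mm.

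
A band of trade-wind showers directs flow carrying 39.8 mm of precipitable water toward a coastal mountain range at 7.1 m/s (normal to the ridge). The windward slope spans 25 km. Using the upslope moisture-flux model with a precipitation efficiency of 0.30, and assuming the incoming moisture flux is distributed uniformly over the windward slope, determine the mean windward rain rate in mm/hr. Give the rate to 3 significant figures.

Incoming column moisture flux per unit ridge length: F = V × PW = 7.1 × 39.8 = 282.58 mm·m/s.
Spread over the 25 km slope with efficiency ε = 0.30: R = ε·F/W = 0.30 × 282.58 / 25000 m = 3.391e-03 mm/s.
R = 3.391e-03 × 3600 = 12.2 mm/hr.

R ≈ 12.2 mm/hr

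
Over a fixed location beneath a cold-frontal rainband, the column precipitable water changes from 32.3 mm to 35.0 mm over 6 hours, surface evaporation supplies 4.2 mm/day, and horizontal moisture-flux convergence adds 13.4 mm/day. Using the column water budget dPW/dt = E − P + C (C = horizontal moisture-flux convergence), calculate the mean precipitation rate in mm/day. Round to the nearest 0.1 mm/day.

dPW/dt = (35.0 − 32.3) mm / (6/24 day) = +10.800 mm/day.
P = E + C − dPW/dt = 4.2 + (13.4) − (+10.800) = 6.8 mm/day.

P ≈ 6.8 mm/day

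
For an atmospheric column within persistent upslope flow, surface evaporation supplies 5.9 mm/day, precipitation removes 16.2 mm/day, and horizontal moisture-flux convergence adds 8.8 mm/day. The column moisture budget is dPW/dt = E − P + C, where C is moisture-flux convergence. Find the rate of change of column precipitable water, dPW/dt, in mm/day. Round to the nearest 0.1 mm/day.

dPW/dt ≈ -1.5 mm/day

dPW/dt = E − P + C = 5.9 − 16.2 + (8.8) = -1.5 mm/day.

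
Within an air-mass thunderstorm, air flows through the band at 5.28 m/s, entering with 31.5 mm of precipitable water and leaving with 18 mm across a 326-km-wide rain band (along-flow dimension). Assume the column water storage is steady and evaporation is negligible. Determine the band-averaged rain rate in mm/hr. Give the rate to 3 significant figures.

R ≈ 0.787 mm/hr

Column moisture flux per unit crosswind length is F = V × PW.
Inflow: F_in = 5.28 × 31.5 = 166.32 mm·m/s
Outflow: F_out = 5.28 × 18 = 95.04 mm·m/s
Steady-state rate R = (F_in − F_out)/L = (166.32 − 95.04) / 326000 m = 2.187e-04 mm/s.
R = 2.187e-04 × 3600 = 0.787 mm/hr.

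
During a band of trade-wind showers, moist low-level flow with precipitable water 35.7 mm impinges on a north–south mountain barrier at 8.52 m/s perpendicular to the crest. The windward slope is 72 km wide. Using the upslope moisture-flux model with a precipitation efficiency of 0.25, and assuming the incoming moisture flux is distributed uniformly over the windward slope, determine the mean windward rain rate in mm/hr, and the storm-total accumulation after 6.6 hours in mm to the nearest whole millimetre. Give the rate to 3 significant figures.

R ≈ 3.80 mm/hr; total ≈ 25 mm

Incoming column moisture flux per unit ridge length: F = V × PW = 8.52 × 35.7 = 304.164 mm·m/s.
Spread over the 72 km slope with efficiency ε = 0.25: R = ε·F/W = 0.25 × 304.164 / 72000 m = 1.056e-03 mm/s.
R = 1.056e-03 × 3600 = 3.80 mm/hr.
Over 6.6 h: total = 3.80 × 6.6 = 25.08 ≈ 25 mm.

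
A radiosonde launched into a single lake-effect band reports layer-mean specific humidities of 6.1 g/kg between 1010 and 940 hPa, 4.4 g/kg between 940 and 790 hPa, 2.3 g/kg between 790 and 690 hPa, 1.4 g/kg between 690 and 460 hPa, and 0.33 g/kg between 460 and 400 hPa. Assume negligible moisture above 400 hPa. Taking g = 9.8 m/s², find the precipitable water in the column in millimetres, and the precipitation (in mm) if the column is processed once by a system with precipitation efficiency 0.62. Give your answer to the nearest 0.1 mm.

PW ≈ 16.9 mm; precipitation ≈ 10.5 mm

Precipitable water is the column-integrated vapour mass per unit area: PW = (1/g) Σ q̄ Δp, with q in kg/kg and Δp in Pa (1 kg/m² of water = 1 mm).
Layer 1010–940 hPa: Δp = 70 hPa = 7000 Pa, q̄ = 0.0061 kg/kg → 0.0061 × 7000 / 9.8 = 4.36 mm
Layer 940–790 hPa: Δp = 150 hPa = 15000 Pa, q̄ = 0.0044 kg/kg → 0.0044 × 15000 / 9.8 = 6.73 mm
Layer 790–690 hPa: Δp = 100 hPa = 10000 Pa, q̄ = 0.0023 kg/kg → 0.0023 × 10000 / 9.8 = 2.35 mm
Layer 690–460 hPa: Δp = 230 hPa = 23000 Pa, q̄ = 0.0014 kg/kg → 0.0014 × 23000 / 9.8 = 3.29 mm
Layer 460–400 hPa: Δp = 60 hPa = 6000 Pa, q̄ = 0.00033 kg/kg → 0.00033 × 6000 / 9.8 = 0.20 mm
PW = 4.36 + 6.73 + 2.35 + 3.29 + 0.20 = 16.93 ≈ 16.9 mm.
Precipitation = ε × PW = 0.62 × 16.9 = 10.5 mm.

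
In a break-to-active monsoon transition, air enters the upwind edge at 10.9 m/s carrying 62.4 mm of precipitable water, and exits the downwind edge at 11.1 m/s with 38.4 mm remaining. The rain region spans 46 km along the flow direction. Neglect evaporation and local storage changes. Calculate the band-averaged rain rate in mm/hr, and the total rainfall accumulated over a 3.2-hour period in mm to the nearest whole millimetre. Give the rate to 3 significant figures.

R ≈ 19.9 mm/hr; total ≈ 64 mm

Column moisture flux per unit crosswind length is F = V × PW.
Inflow: F_in = 10.9 × 62.4 = 680.16 mm·m/s
Outflow: F_out = 11.1 × 38.4 = 426.24 mm·m/s
Steady-state rate R = (F_in − F_out)/L = (680.16 − 426.24) / 46000 m = 5.520e-03 mm/s.
R = 5.520e-03 × 3600 = 19.9 mm/hr.
Over 3.2 h: total = 19.9 × 3.2 = 63.68 ≈ 64 mm.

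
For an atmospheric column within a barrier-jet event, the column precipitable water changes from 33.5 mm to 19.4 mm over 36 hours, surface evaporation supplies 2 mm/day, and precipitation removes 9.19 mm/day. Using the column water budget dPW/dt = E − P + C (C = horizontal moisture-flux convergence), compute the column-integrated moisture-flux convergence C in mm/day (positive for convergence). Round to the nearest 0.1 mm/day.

C ≈ -2.2 mm/day

dPW/dt = (19.4 − 33.5) mm / (36/24 day) = -9.400 mm/day.
C = dPW/dt − E + P = (-9.400) − 2 + 9.19 = -2.2 mm/day.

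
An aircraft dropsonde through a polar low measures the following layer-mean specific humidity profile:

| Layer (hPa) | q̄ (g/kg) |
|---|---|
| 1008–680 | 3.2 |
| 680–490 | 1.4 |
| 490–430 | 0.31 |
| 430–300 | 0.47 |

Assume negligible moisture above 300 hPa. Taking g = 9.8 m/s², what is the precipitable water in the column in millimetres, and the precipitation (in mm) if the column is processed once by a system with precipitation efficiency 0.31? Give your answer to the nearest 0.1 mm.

PW ≈ 14.2 mm; precipitation ≈ 4.4 mm

Precipitable water is the column-integrated vapour mass per unit area: PW = (1/g) Σ q̄ Δp, with q in kg/kg and Δp in Pa (1 kg/m² of water = 1 mm).
Layer 1008–680 hPa: Δp = 328 hPa = 32800 Pa, q̄ = 0.0032 kg/kg → 0.0032 × 32800 / 9.8 = 10.71 mm
Layer 680–490 hPa: Δp = 190 hPa = 19000 Pa, q̄ = 0.0014 kg/kg → 0.0014 × 19000 / 9.8 = 2.71 mm
Layer 490–430 hPa: Δp = 60 hPa = 6000 Pa, q̄ = 0.00031 kg/kg → 0.00031 × 6000 / 9.8 = 0.19 mm
Layer 430–300 hPa: Δp = 130 hPa = 13000 Pa, q̄ = 0.00047 kg/kg → 0.00047 × 13000 / 9.8 = 0.62 mm
PW = 10.71 + 2.71 + 0.19 + 0.62 = 14.23 ≈ 14.2 mm.
Precipitation = ε × PW = 0.31 × 14.2 = 4.4 mm.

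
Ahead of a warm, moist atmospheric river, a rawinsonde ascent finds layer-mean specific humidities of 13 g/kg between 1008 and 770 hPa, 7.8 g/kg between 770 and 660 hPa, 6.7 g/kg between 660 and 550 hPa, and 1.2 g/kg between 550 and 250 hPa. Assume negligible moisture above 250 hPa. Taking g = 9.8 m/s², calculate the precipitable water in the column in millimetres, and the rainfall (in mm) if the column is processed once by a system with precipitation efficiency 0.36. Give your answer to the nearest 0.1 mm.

PW ≈ 51.5 mm; rainfall ≈ 18.5 mm

Precipitable water is the column-integrated vapour mass per unit area: PW = (1/g) Σ q̄ Δp, with q in kg/kg and Δp in Pa (1 kg/m² of water = 1 mm).
Layer 1008–770 hPa: Δp = 238 hPa = 23800 Pa, q̄ = 0.013 kg/kg → 0.013 × 23800 / 9.8 = 31.57 mm
Layer 770–660 hPa: Δp = 110 hPa = 11000 Pa, q̄ = 0.0078 kg/kg → 0.0078 × 11000 / 9.8 = 8.76 mm
Layer 660–550 hPa: Δp = 110 hPa = 11000 Pa, q̄ = 0.0067 kg/kg → 0.0067 × 11000 / 9.8 = 7.52 mm
Layer 550–250 hPa: Δp = 300 hPa = 30000 Pa, q̄ = 0.0012 kg/kg → 0.0012 × 30000 / 9.8 = 3.67 mm
PW = 31.57 + 8.76 + 7.52 + 3.67 = 51.52 ≈ 51.5 mm.
Rainfall = ε × PW = 0.36 × 51.5 = 18.5 mm.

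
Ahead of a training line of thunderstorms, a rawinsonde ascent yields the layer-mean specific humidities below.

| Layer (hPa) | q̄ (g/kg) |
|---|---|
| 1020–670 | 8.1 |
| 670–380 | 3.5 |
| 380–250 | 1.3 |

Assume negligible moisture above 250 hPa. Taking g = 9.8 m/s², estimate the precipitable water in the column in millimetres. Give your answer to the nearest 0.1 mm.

PW ≈ 41.0 mm

Precipitable water is the column-integrated vapour mass per unit area: PW = (1/g) Σ q̄ Δp, with q in kg/kg and Δp in Pa (1 kg/m² of water = 1 mm).
Layer 1020–670 hPa: Δp = 350 hPa = 35000 Pa, q̄ = 0.0081 kg/kg → 0.0081 × 35000 / 9.8 = 28.93 mm
Layer 670–380 hPa: Δp = 290 hPa = 29000 Pa, q̄ = 0.0035 kg/kg → 0.0035 × 29000 / 9.8 = 10.36 mm
Layer 380–250 hPa: Δp = 130 hPa = 13000 Pa, q̄ = 0.0013 kg/kg → 0.0013 × 13000 / 9.8 = 1.72 mm
PW = 28.93 + 10.36 + 1.72 = 41.01 ≈ 41.0 mm.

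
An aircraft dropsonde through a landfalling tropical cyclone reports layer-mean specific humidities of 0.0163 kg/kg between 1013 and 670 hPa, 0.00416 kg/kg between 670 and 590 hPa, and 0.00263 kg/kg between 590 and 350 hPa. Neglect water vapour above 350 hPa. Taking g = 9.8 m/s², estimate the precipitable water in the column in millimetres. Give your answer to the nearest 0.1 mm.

PW ≈ 66.9 mm

Precipitable water is the column-integrated vapour mass per unit area: PW = (1/g) Σ q̄ Δp, with q in kg/kg and Δp in Pa (1 kg/m² of water = 1 mm).
Layer 1013–670 hPa: Δp = 343 hPa = 34300 Pa, q̄ = 0.0163 kg/kg → 0.0163 × 34300 / 9.8 = 57.05 mm
Layer 670–590 hPa: Δp = 80 hPa = 8000 Pa, q̄ = 0.00416 kg/kg → 0.00416 × 8000 / 9.8 = 3.40 mm
Layer 590–350 hPa: Δp = 240 hPa = 24000 Pa, q̄ = 0.00263 kg/kg → 0.00263 × 24000 / 9.8 = 6.44 mm
PW = 57.05 + 3.40 + 6.44 = 66.89 ≈ 66.9 mm.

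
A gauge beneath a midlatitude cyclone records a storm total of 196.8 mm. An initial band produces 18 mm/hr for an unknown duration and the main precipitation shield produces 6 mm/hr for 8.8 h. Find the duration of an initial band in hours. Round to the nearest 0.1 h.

duration ≈ 8.0 h

Known phases: 6 × 8.8 = 52.8 mm.
Remaining depth = 196.8 − 52.8 = 144 mm.
Duration = 144 / 18 = 8.0 h.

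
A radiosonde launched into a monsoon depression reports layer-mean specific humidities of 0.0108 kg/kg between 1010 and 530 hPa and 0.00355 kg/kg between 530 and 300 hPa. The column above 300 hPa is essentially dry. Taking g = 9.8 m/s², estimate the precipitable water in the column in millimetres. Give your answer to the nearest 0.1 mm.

PW ≈ 61.2 mm

Precipitable water is the column-integrated vapour mass per unit area: PW = (1/g) Σ q̄ Δp, with q in kg/kg and Δp in Pa (1 kg/m² of water = 1 mm).
Layer 1010–530 hPa: Δp = 480 hPa = 48000 Pa, q̄ = 0.0108 kg/kg → 0.0108 × 48000 / 9.8 = 52.90 mm
Layer 530–300 hPa: Δp = 230 hPa = 23000 Pa, q̄ = 0.00355 kg/kg → 0.00355 × 23000 / 9.8 = 8.33 mm
PW = 52.90 + 8.33 = 61.23 ≈ 61.2 mm.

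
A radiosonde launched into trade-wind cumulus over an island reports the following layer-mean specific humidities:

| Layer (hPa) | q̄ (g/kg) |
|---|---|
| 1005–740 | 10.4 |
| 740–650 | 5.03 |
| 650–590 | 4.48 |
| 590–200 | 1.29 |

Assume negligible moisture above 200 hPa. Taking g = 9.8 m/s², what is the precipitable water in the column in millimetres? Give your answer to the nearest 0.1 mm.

Precipitable water is the column-integrated vapour mass per unit area: PW = (1/g) Σ q̄ Δp, with q in kg/kg and Δp in Pa (1 kg/m² of water = 1 mm).
Layer 1005–740 hPa: Δp = 265 hPa = 26500 Pa, q̄ = 0.0104 kg/kg → 0.0104 × 26500 / 9.8 = 28.12 mm
Layer 740–650 hPa: Δp = 90 hPa = 9000 Pa, q̄ = 0.00503 kg/kg → 0.00503 × 9000 / 9.8 = 4.62 mm
Layer 650–590 hPa: Δp = 60 hPa = 6000 Pa, q̄ = 0.00448 kg/kg → 0.00448 × 6000 / 9.8 = 2.74 mm
Layer 590–200 hPa: Δp = 390 hPa = 39000 Pa, q̄ = 0.00129 kg/kg → 0.00129 × 39000 / 9.8 = 5.13 mm
PW = 28.12 + 4.62 + 2.74 + 5.13 = 40.61 ≈ 40.6 mm.

PW ≈ 40.6 mm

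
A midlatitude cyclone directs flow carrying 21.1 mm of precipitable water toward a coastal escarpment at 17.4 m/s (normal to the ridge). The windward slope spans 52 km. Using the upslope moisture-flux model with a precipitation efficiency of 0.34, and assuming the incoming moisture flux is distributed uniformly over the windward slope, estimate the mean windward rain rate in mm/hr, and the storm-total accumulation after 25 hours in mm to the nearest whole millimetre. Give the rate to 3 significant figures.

R ≈ 8.64 mm/hr; total ≈ 216 mm

Incoming column moisture flux per unit ridge length: F = V × PW = 17.4 × 21.1 = 367.14 mm·m/s.
Spread over the 52 km slope with efficiency ε = 0.34: R = ε·F/W = 0.34 × 367.14 / 52000 m = 2.401e-03 mm/s.
R = 2.401e-03 × 3600 = 8.64 mm/hr.
Over 25 h: total = 8.64 × 25 = 216 mm.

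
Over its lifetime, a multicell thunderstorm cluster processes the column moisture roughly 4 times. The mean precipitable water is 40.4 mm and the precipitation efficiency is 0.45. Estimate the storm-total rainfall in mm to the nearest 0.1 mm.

rainfall ≈ 72.7 mm

Each cycle deposits ε × PW = 0.45 × 40.4 = 18.18 mm.
Over 4 cycles: 4 × 18.18 = 72.7 mm.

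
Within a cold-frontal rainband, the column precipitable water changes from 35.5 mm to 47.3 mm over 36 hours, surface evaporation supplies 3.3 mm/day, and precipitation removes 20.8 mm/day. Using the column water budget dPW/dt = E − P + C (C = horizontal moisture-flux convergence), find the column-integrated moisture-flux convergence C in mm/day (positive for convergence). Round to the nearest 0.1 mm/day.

dPW/dt = (47.3 − 35.5) mm / (36/24 day) = +7.867 mm/day.
C = dPW/dt − E + P = (+7.867) − 3.3 + 20.8 = 25.4 mm/day.

C ≈ 25.4 mm/day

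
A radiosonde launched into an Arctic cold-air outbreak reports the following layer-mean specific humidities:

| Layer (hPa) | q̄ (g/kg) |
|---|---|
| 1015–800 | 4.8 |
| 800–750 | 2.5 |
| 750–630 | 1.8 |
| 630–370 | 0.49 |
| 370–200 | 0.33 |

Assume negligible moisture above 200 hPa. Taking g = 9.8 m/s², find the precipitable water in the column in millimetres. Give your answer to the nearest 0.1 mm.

Precipitable water is the column-integrated vapour mass per unit area: PW = (1/g) Σ q̄ Δp, with q in kg/kg and Δp in Pa (1 kg/m² of water = 1 mm).
Layer 1015–800 hPa: Δp = 215 hPa = 21500 Pa, q̄ = 0.0048 kg/kg → 0.0048 × 21500 / 9.8 = 10.53 mm
Layer 800–750 hPa: Δp = 50 hPa = 5000 Pa, q̄ = 0.0025 kg/kg → 0.0025 × 5000 / 9.8 = 1.28 mm
Layer 750–630 hPa: Δp = 120 hPa = 12000 Pa, q̄ = 0.0018 kg/kg → 0.0018 × 12000 / 9.8 = 2.20 mm
Layer 630–370 hPa: Δp = 260 hPa = 26000 Pa, q̄ = 0.00049 kg/kg → 0.00049 × 26000 / 9.8 = 1.30 mm
Layer 370–200 hPa: Δp = 170 hPa = 17000 Pa, q̄ = 0.00033 kg/kg → 0.00033 × 17000 / 9.8 = 0.57 mm
PW = 10.53 + 1.28 + 2.20 + 1.30 + 0.57 = 15.88 ≈ 15.9 mm.

PW ≈ 15.9 mm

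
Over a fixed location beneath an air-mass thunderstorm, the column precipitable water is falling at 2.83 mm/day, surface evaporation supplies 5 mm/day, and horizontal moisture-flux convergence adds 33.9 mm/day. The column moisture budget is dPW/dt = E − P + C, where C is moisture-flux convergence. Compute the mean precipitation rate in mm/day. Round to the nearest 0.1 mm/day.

dPW/dt = -2.83 mm/day.
P = E + C − dPW/dt = 5 + (33.9) − (-2.83) = 41.7 mm/day.

P ≈ 41.7 mm/day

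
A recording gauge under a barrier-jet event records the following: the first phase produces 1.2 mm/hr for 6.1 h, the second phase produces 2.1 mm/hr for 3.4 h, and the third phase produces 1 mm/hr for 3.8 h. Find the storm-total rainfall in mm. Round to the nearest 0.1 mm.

Total = Σ Rᵢ Δtᵢ = 1.2 × 6.1 + 2.1 × 3.4 + 1 × 3.8
      = 7.32 + 7.14 + 3.8 = 18.3 mm.

total ≈ 18.3 mm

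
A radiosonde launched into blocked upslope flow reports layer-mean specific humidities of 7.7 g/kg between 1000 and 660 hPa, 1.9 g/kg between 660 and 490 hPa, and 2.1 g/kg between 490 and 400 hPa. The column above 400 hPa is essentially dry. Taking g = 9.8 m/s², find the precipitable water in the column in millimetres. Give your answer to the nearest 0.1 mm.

PW ≈ 31.9 mm

Precipitable water is the column-integrated vapour mass per unit area: PW = (1/g) Σ q̄ Δp, with q in kg/kg and Δp in Pa (1 kg/m² of water = 1 mm).
Layer 1000–660 hPa: Δp = 340 hPa = 34000 Pa, q̄ = 0.0077 kg/kg → 0.0077 × 34000 / 9.8 = 26.71 mm
Layer 660–490 hPa: Δp = 170 hPa = 17000 Pa, q̄ = 0.0019 kg/kg → 0.0019 × 17000 / 9.8 = 3.30 mm
Layer 490–400 hPa: Δp = 90 hPa = 9000 Pa, q̄ = 0.0021 kg/kg → 0.0021 × 9000 / 9.8 = 1.93 mm
PW = 26.71 + 3.30 + 1.93 = 31.94 ≈ 31.9 mm.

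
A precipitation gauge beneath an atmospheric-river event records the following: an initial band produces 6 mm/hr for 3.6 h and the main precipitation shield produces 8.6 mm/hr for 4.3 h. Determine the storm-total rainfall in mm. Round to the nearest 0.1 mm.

Total = Σ Rᵢ Δtᵢ = 6 × 3.6 + 8.6 × 4.3
      = 21.6 + 36.98 = 58.6 mm.

total ≈ 58.6 mm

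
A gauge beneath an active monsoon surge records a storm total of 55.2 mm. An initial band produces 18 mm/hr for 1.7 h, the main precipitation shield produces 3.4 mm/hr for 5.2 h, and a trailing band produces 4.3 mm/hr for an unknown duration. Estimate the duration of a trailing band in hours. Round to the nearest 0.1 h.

duration ≈ 1.6 h

Known phases: 18 × 1.7 + 3.4 × 5.2 = 30.6 + 17.68 = 48.28 mm.
Remaining depth = 55.2 − 48.28 = 6.92 mm.
Duration = 6.92 / 4.3 = 1.6 h.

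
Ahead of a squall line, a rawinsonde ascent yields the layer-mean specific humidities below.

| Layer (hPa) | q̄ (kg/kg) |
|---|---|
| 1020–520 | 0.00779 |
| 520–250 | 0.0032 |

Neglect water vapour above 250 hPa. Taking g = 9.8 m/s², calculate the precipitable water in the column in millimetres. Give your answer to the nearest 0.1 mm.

Precipitable water is the column-integrated vapour mass per unit area: PW = (1/g) Σ q̄ Δp, with q in kg/kg and Δp in Pa (1 kg/m² of water = 1 mm).
Layer 1020–520 hPa: Δp = 500 hPa = 50000 Pa, q̄ = 0.00779 kg/kg → 0.00779 × 50000 / 9.8 = 39.74 mm
Layer 520–250 hPa: Δp = 270 hPa = 27000 Pa, q̄ = 0.0032 kg/kg → 0.0032 × 27000 / 9.8 = 8.82 mm
PW = 39.74 + 8.82 = 48.56 ≈ 48.6 mm.

PW ≈ 48.6 mm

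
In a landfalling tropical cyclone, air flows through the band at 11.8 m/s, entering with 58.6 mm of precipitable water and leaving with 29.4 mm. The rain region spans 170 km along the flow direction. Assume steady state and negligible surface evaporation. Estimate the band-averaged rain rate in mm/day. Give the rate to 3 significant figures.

R ≈ 175 mm/day

Column moisture flux per unit crosswind length is F = V × PW.
Inflow: F_in = 11.8 × 58.6 = 691.48 mm·m/s
Outflow: F_out = 11.8 × 29.4 = 346.92 mm·m/s
Steady-state rate R = (F_in − F_out)/L = (691.48 − 346.92) / 170000 m = 2.027e-03 mm/s.
R = 2.027e-03 × 3600 × 24 = 175 mm/day.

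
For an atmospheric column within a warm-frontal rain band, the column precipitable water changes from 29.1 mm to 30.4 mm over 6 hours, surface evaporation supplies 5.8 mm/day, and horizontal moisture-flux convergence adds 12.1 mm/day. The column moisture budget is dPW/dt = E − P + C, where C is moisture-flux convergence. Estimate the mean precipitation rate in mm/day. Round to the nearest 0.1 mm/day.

dPW/dt = (30.4 − 29.1) mm / (6/24 day) = +5.200 mm/day.
P = E + C − dPW/dt = 5.8 + (12.1) − (+5.200) = 12.7 mm/day.

P ≈ 12.7 mm/day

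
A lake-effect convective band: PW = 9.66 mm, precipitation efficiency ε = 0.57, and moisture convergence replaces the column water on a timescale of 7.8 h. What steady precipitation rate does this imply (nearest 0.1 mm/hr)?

Each overturning extracts ε × PW = 0.57 × 9.66 = 5.5062 mm.
Rate = ε·PW / τ = 5.5062 / 7.8 h = 0.7 mm/hr.

R ≈ 0.7 mm/hr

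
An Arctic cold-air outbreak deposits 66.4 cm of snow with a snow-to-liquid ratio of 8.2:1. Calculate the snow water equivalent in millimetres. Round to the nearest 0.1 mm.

SWE ≈ 81.0 mm

SWE = snow depth / ratio = 66.4 cm / 8.2 = 8.098 cm = 81.0 mm.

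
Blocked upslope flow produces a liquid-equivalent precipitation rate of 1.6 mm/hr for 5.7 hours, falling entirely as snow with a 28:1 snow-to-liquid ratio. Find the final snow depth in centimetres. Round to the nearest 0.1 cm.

snow depth ≈ 25.5 cm

Liquid-equivalent depth = 1.6 × 5.7 = 9.12 mm.
Snow depth = 9.12 mm × 28 = 255.36 mm = 25.5 cm.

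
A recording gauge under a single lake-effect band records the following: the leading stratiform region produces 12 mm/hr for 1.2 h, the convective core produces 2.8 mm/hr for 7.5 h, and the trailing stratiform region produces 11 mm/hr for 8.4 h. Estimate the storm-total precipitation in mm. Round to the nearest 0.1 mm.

total ≈ 127.8 mm

Total = Σ Rᵢ Δtᵢ = 12 × 1.2 + 2.8 × 7.5 + 11 × 8.4
      = 14.4 + 21 + 92.4 = 127.8 mm.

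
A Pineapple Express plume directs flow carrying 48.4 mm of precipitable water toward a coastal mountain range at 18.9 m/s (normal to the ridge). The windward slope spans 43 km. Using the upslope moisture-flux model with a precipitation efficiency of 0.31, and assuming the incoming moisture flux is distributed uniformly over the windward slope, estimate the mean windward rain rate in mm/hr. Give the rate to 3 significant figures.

Incoming column moisture flux per unit ridge length: F = V × PW = 18.9 × 48.4 = 914.76 mm·m/s.
Spread over the 43 km slope with efficiency ε = 0.31: R = ε·F/W = 0.31 × 914.76 / 43000 m = 6.595e-03 mm/s.
R = 6.595e-03 × 3600 = 23.7 mm/hr.

R ≈ 23.7 mm/hr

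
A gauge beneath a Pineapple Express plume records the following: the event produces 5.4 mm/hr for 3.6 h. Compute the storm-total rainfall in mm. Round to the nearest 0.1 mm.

total ≈ 19.4 mm

Total = Σ Rᵢ Δtᵢ = 5.4 × 3.6
      = 19.44 = 19.4 mm.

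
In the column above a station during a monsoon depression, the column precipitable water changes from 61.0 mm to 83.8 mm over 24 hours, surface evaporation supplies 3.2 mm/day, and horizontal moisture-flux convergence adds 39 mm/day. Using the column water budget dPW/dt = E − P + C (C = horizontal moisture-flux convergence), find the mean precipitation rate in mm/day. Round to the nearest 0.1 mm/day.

P ≈ 19.4 mm/day

dPW/dt = (83.8 − 61.0) mm / (24/24 day) = +22.800 mm/day.
P = E + C − dPW/dt = 3.2 + (39) − (+22.800) = 19.4 mm/day.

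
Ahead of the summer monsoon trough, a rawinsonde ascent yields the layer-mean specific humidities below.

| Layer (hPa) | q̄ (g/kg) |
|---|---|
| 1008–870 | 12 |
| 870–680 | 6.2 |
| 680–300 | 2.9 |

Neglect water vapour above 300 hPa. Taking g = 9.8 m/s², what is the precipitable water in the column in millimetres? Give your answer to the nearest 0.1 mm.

Precipitable water is the column-integrated vapour mass per unit area: PW = (1/g) Σ q̄ Δp, with q in kg/kg and Δp in Pa (1 kg/m² of water = 1 mm).
Layer 1008–870 hPa: Δp = 138 hPa = 13800 Pa, q̄ = 0.012 kg/kg → 0.012 × 13800 / 9.8 = 16.90 mm
Layer 870–680 hPa: Δp = 190 hPa = 19000 Pa, q̄ = 0.0062 kg/kg → 0.0062 × 19000 / 9.8 = 12.02 mm
Layer 680–300 hPa: Δp = 380 hPa = 38000 Pa, q̄ = 0.0029 kg/kg → 0.0029 × 38000 / 9.8 = 11.24 mm
PW = 16.90 + 12.02 + 11.24 = 40.16 ≈ 40.2 mm.

PW ≈ 40.2 mm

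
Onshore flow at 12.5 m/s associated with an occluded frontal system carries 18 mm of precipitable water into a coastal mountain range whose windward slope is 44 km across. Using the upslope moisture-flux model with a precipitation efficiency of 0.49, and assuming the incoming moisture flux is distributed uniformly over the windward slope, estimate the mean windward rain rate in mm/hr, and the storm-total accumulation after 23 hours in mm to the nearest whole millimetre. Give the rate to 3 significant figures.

R ≈ 9.02 mm/hr; total ≈ 207 mm

Incoming column moisture flux per unit ridge length: F = V × PW = 12.5 × 18 = 225 mm·m/s.
Spread over the 44 km slope with efficiency ε = 0.49: R = ε·F/W = 0.49 × 225 / 44000 m = 2.506e-03 mm/s.
R = 2.506e-03 × 3600 = 9.02 mm/hr.
Over 23 h: total = 9.02 × 23 = 207.46 ≈ 207 mm.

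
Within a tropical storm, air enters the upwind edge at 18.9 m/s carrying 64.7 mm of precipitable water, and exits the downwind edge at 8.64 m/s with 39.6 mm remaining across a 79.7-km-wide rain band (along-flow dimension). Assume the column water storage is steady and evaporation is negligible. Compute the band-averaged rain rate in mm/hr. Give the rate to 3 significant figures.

R ≈ 39.8 mm/hr

Column moisture flux per unit crosswind length is F = V × PW.
Inflow: F_in = 18.9 × 64.7 = 1222.83 mm·m/s
Outflow: F_out = 8.64 × 39.6 = 342.144 mm·m/s
Steady-state rate R = (F_in − F_out)/L = (1222.83 − 342.144) / 79700 m = 1.105e-02 mm/s.
R = 1.105e-02 × 3600 = 39.8 mm/hr.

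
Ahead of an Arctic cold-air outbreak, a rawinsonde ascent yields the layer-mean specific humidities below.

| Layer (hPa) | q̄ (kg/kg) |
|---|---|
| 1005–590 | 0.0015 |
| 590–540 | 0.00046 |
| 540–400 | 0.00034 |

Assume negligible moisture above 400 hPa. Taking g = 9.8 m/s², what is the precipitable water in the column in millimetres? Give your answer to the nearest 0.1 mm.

PW ≈ 7.1 mm

Precipitable water is the column-integrated vapour mass per unit area: PW = (1/g) Σ q̄ Δp, with q in kg/kg and Δp in Pa (1 kg/m² of water = 1 mm).
Layer 1005–590 hPa: Δp = 415 hPa = 41500 Pa, q̄ = 0.0015 kg/kg → 0.0015 × 41500 / 9.8 = 6.35 mm
Layer 590–540 hPa: Δp = 50 hPa = 5000 Pa, q̄ = 0.00046 kg/kg → 0.00046 × 5000 / 9.8 = 0.23 mm
Layer 540–400 hPa: Δp = 140 hPa = 14000 Pa, q̄ = 0.00034 kg/kg → 0.00034 × 14000 / 9.8 = 0.49 mm
PW = 6.35 + 0.23 + 0.49 = 7.07 ≈ 7.1 mm.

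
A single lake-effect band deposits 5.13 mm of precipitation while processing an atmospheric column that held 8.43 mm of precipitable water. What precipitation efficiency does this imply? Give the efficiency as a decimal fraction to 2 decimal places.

ε = precipitation / PW = 5.13 / 8.43 = 0.61.

ε ≈ 0.61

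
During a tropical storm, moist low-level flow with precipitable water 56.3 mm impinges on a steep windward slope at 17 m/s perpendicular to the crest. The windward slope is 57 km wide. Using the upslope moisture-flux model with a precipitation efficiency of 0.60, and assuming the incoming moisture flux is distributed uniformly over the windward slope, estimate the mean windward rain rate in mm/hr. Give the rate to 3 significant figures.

R ≈ 36.3 mm/hr

Incoming column moisture flux per unit ridge length: F = V × PW = 17 × 56.3 = 957.1 mm·m/s.
Spread over the 57 km slope with efficiency ε = 0.60: R = ε·F/W = 0.60 × 957.1 / 57000 m = 1.007e-02 mm/s.
R = 1.007e-02 × 3600 = 36.3 mm/hr.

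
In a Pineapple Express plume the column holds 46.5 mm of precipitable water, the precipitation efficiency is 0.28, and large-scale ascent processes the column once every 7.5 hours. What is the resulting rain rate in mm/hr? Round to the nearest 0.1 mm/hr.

Each overturning extracts ε × PW = 0.28 × 46.5 = 13.02 mm.
Rate = ε·PW / τ = 13.02 / 7.5 h = 1.7 mm/hr.

R ≈ 1.7 mm/hr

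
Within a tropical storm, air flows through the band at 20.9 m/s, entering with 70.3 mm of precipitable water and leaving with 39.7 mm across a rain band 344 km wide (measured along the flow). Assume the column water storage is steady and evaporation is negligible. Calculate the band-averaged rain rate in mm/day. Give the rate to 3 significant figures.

Column moisture flux per unit crosswind length is F = V × PW.
Inflow: F_in = 20.9 × 70.3 = 1469.27 mm·m/s
Outflow: F_out = 20.9 × 39.7 = 829.73 mm·m/s
Steady-state rate R = (F_in − F_out)/L = (1469.27 − 829.73) / 344000 m = 1.859e-03 mm/s.
R = 1.859e-03 × 3600 × 24 = 161 mm/day.

R ≈ 161 mm/day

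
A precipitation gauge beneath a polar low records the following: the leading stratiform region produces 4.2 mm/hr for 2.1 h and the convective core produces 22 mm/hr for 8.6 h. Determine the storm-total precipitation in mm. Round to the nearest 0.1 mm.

Total = Σ Rᵢ Δtᵢ = 4.2 × 2.1 + 22 × 8.6
      = 8.82 + 189.2 = 198.0 mm.

total ≈ 198.0 mm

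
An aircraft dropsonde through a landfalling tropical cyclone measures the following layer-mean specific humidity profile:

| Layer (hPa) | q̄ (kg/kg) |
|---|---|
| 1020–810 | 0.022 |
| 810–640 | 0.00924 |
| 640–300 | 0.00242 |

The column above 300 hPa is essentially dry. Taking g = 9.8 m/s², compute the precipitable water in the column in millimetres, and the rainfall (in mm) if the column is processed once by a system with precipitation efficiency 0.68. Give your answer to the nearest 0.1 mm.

PW ≈ 71.6 mm; rainfall ≈ 48.7 mm

Precipitable water is the column-integrated vapour mass per unit area: PW = (1/g) Σ q̄ Δp, with q in kg/kg and Δp in Pa (1 kg/m² of water = 1 mm).
Layer 1020–810 hPa: Δp = 210 hPa = 21000 Pa, q̄ = 0.022 kg/kg → 0.022 × 21000 / 9.8 = 47.14 mm
Layer 810–640 hPa: Δp = 170 hPa = 17000 Pa, q̄ = 0.00924 kg/kg → 0.00924 × 17000 / 9.8 = 16.03 mm
Layer 640–300 hPa: Δp = 340 hPa = 34000 Pa, q̄ = 0.00242 kg/kg → 0.00242 × 34000 / 9.8 = 8.40 mm
PW = 47.14 + 16.03 + 8.40 = 71.57 ≈ 71.6 mm.
Rainfall = ε × PW = 0.68 × 71.6 = 48.7 mm.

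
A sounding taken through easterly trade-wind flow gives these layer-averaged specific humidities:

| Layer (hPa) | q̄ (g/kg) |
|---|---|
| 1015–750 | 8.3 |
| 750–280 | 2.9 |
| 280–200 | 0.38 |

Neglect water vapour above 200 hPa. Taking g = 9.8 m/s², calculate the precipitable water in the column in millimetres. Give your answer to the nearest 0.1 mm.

PW ≈ 36.7 mm

Precipitable water is the column-integrated vapour mass per unit area: PW = (1/g) Σ q̄ Δp, with q in kg/kg and Δp in Pa (1 kg/m² of water = 1 mm).
Layer 1015–750 hPa: Δp = 265 hPa = 26500 Pa, q̄ = 0.0083 kg/kg → 0.0083 × 26500 / 9.8 = 22.44 mm
Layer 750–280 hPa: Δp = 470 hPa = 47000 Pa, q̄ = 0.0029 kg/kg → 0.0029 × 47000 / 9.8 = 13.91 mm
Layer 280–200 hPa: Δp = 80 hPa = 8000 Pa, q̄ = 0.00038 kg/kg → 0.00038 × 8000 / 9.8 = 0.31 mm
PW = 22.44 + 13.91 + 0.31 = 36.66 ≈ 36.7 mm.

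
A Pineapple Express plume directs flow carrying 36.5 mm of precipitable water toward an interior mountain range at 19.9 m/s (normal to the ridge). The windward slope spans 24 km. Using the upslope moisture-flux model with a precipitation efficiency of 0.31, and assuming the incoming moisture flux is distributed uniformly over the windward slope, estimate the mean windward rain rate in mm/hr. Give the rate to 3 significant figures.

R ≈ 33.8 mm/hr

Incoming column moisture flux per unit ridge length: F = V × PW = 19.9 × 36.5 = 726.35 mm·m/s.
Spread over the 24 km slope with efficiency ε = 0.31: R = ε·F/W = 0.31 × 726.35 / 24000 m = 9.382e-03 mm/s.
R = 9.382e-03 × 3600 = 33.8 mm/hr.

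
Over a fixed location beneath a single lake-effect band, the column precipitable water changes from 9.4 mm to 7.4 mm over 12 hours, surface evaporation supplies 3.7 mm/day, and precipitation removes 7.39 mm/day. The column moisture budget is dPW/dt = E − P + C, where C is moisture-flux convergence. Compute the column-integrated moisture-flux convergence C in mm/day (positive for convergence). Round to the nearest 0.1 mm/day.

C ≈ -0.3 mm/day

dPW/dt = (7.4 − 9.4) mm / (12/24 day) = -4.000 mm/day.
C = dPW/dt − E + P = (-4.000) − 3.7 + 7.39 = -0.3 mm/day.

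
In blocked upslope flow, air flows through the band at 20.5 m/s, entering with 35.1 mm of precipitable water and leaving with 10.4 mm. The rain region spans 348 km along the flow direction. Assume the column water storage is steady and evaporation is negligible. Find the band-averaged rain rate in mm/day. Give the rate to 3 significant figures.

R ≈ 126 mm/day

Column moisture flux per unit crosswind length is F = V × PW.
Inflow: F_in = 20.5 × 35.1 = 719.55 mm·m/s
Outflow: F_out = 20.5 × 10.4 = 213.2 mm·m/s
Steady-state rate R = (F_in − F_out)/L = (719.55 − 213.2) / 348000 m = 1.455e-03 mm/s.
R = 1.455e-03 × 3600 × 24 = 126 mm/day.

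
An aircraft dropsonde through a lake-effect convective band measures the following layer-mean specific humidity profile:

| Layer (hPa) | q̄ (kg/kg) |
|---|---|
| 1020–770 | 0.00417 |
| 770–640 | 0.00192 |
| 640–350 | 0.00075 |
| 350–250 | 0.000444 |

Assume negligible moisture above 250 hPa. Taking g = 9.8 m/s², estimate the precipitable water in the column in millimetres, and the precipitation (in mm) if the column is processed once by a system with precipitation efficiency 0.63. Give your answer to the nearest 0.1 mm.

PW ≈ 15.9 mm; precipitation ≈ 10.0 mm

Precipitable water is the column-integrated vapour mass per unit area: PW = (1/g) Σ q̄ Δp, with q in kg/kg and Δp in Pa (1 kg/m² of water = 1 mm).
Layer 1020–770 hPa: Δp = 250 hPa = 25000 Pa, q̄ = 0.00417 kg/kg → 0.00417 × 25000 / 9.8 = 10.64 mm
Layer 770–640 hPa: Δp = 130 hPa = 13000 Pa, q̄ = 0.00192 kg/kg → 0.00192 × 13000 / 9.8 = 2.55 mm
Layer 640–350 hPa: Δp = 290 hPa = 29000 Pa, q̄ = 0.00075 kg/kg → 0.00075 × 29000 / 9.8 = 2.22 mm
Layer 350–250 hPa: Δp = 100 hPa = 10000 Pa, q̄ = 0.000444 kg/kg → 0.000444 × 10000 / 9.8 = 0.45 mm
PW = 10.64 + 2.55 + 2.22 + 0.45 = 15.86 ≈ 15.9 mm.
Precipitation = ε × PW = 0.63 × 15.9 = 10.0 mm.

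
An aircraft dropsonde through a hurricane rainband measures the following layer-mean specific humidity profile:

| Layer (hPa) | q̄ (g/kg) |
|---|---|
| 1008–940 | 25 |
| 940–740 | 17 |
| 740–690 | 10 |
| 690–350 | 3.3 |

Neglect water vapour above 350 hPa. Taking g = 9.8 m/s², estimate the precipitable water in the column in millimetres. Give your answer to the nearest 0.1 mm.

Precipitable water is the column-integrated vapour mass per unit area: PW = (1/g) Σ q̄ Δp, with q in kg/kg and Δp in Pa (1 kg/m² of water = 1 mm).
Layer 1008–940 hPa: Δp = 68 hPa = 6800 Pa, q̄ = 0.025 kg/kg → 0.025 × 6800 / 9.8 = 17.35 mm
Layer 940–740 hPa: Δp = 200 hPa = 20000 Pa, q̄ = 0.017 kg/kg → 0.017 × 20000 / 9.8 = 34.69 mm
Layer 740–690 hPa: Δp = 50 hPa = 5000 Pa, q̄ = 0.01 kg/kg → 0.01 × 5000 / 9.8 = 5.10 mm
Layer 690–350 hPa: Δp = 340 hPa = 34000 Pa, q̄ = 0.0033 kg/kg → 0.0033 × 34000 / 9.8 = 11.45 mm
PW = 17.35 + 34.69 + 5.10 + 11.45 = 68.59 ≈ 68.6 mm.

PW ≈ 68.6 mm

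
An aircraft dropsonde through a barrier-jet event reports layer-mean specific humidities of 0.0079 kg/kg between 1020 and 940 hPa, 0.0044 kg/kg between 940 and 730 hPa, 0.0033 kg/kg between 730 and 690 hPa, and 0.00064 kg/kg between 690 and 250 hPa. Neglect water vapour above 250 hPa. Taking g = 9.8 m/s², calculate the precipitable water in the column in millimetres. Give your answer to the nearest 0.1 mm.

PW ≈ 20.1 mm

Precipitable water is the column-integrated vapour mass per unit area: PW = (1/g) Σ q̄ Δp, with q in kg/kg and Δp in Pa (1 kg/m² of water = 1 mm).
Layer 1020–940 hPa: Δp = 80 hPa = 8000 Pa, q̄ = 0.0079 kg/kg → 0.0079 × 8000 / 9.8 = 6.45 mm
Layer 940–730 hPa: Δp = 210 hPa = 21000 Pa, q̄ = 0.0044 kg/kg → 0.0044 × 21000 / 9.8 = 9.43 mm
Layer 730–690 hPa: Δp = 40 hPa = 4000 Pa, q̄ = 0.0033 kg/kg → 0.0033 × 4000 / 9.8 = 1.35 mm
Layer 690–250 hPa: Δp = 440 hPa = 44000 Pa, q̄ = 0.00064 kg/kg → 0.00064 × 44000 / 9.8 = 2.87 mm
PW = 6.45 + 9.43 + 1.35 + 2.87 = 20.10 ≈ 20.1 mm.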